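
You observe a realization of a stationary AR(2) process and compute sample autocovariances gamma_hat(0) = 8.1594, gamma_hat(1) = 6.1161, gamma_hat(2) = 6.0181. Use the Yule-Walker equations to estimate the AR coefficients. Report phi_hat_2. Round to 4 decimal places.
\hat\phi_{2} = 0.4010

The Yule-Walker equations for an AR(p) process read, in matrix form,
  Gamma_p phi = r_p,   with   (Gamma_p)_{ij} = gamma(|i - j|),
                       (r_p)_i = gamma(i),   i,j = 1..p.
Substitute the sample gammas (Toeplitz matrix and right-hand side of size 2):
  Gamma_p = [[8.1594, 6.1161], [6.1161, 8.1594]]
  r_p     = [6.1161, 6.0181]
Written out:
  8.1594 phi_1 + 6.1161 phi_2 = 6.1161
  6.1161 phi_1 + 8.1594 phi_2 = 6.0181
Solve by Cramer's rule:
  det = gamma(0)^2 - gamma(1)^2 = (8.1594)^2 - (6.1161)^2 = 66.57580836 - 37.40667921 = 29.16912915
  phi_hat_1 = [gamma(1) gamma(0) - gamma(1) gamma(2)] / det = [(6.1161)(8.1594) - (6.1161)(6.0181)] / 29.16912915 = 13.09640493 / 29.16912915 = 0.449
  phi_hat_2 = [gamma(0) gamma(2) - gamma(1)^2] / det = [(8.1594)(6.0181) - (6.1161)^2] / 29.16912915 = 11.69740593 / 29.16912915 = 0.401
So phi_hat = [0.4490, 0.4010].
Therefore phi_hat_2 = 0.4010.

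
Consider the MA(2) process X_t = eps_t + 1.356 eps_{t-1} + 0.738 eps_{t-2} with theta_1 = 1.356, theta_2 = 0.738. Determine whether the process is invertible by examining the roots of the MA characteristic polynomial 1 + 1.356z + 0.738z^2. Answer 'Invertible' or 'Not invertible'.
\text{Invertible}

The MA(q) characteristic polynomial is P(z) = 1 + 1.356z + 0.738z^2.
Invertibility requires all roots to lie outside the unit circle, i.e. |z| > 1 for every root.
Set 1 + (1.356) z + (0.738) z^2 = 0, i.e. a z^2 + b z + c = 0 with a = 0.738, b = 1.356, c = 1.
Discriminant D = b^2 - 4ac = (1.356)^2 - 4*(0.738)*1 = 1.838736 - (2.952) = -1.113264.
D < 0, so the roots are the complex-conjugate pair z = (-b +/- i sqrt(-D)) / (2a) = -0.9187 +/- 0.7148i.
For a conjugate pair |z|^2 = z * conj(z) = (product of roots) = c/a = 1/(0.738) = 1.355014, so |z| = sqrt(1.355014) = 1.1641 for both roots.
Moduli of all roots: 1.1641, 1.1641.
All moduli strictly greater than 1? Yes.
Verdict: Invertible.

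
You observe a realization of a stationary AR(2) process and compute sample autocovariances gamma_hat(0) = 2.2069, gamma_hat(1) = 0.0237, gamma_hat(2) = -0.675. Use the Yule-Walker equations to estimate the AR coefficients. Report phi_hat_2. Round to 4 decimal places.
\hat\phi_{2} = -0.3060

The Yule-Walker equations for an AR(p) process read, in matrix form,
  Gamma_p phi = r_p,   with   (Gamma_p)_{ij} = gamma(|i - j|),
                       (r_p)_i = gamma(i),   i,j = 1..p.
Substitute the sample gammas (Toeplitz matrix and right-hand side of size 2):
  Gamma_p = [[2.2069, 0.0237], [0.0237, 2.2069]]
  r_p     = [0.0237, -0.675]
Written out:
  2.2069 phi_1 + 0.0237 phi_2 = 0.0237
  0.0237 phi_1 + 2.2069 phi_2 = -0.675
Solve by Cramer's rule:
  det = gamma(0)^2 - gamma(1)^2 = (2.2069)^2 - (0.0237)^2 = 4.87040761 - 0.00056169 = 4.86984592
  phi_hat_1 = [gamma(1) gamma(0) - gamma(1) gamma(2)] / det = [(0.0237)(2.2069) - (0.0237)(-0.675)] / 4.86984592 = 0.06830103 / 4.86984592 = 0.014
  phi_hat_2 = [gamma(0) gamma(2) - gamma(1)^2] / det = [(2.2069)(-0.675) - (0.0237)^2] / 4.86984592 = -1.49021919 / 4.86984592 = -0.306
So phi_hat = [0.0140, -0.3060].
Therefore phi_hat_2 = -0.3060.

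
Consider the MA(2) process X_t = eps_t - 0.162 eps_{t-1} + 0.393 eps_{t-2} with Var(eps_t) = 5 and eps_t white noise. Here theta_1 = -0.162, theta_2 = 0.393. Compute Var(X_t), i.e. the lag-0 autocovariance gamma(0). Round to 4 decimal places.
\gamma(0) = 5.9035

For an MA(q) process X_t = eps_t + sum_i theta_i eps_{t-i} with
Var(eps_t) = sigma^2, the variance is
  gamma(0) = sigma^2 * (1 + sum_i theta_i^2).
  sum_i theta_i^2 = (-0.162)^2 + (0.393)^2 = 0.026244 + 0.154449 = 0.180693.
  gamma(0) = 5 * (1 + 0.180693) = 5 * 1.180693 = 5.903465, which rounds to 5.9035.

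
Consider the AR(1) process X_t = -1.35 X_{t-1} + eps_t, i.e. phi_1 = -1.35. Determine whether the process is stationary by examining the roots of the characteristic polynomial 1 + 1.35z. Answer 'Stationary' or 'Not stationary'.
\text{Not stationary}

The AR(p) characteristic polynomial is P(z) = 1 + 1.35z.
Stationarity requires all roots to lie outside the unit circle, i.e. |z| > 1 for every root.
This is linear in z: 1 + (1.35) z = 0  =>  z = -1/(1.35) = -0.740741,  |z| = 0.740741.
Moduli of all roots: 0.7407.
All moduli strictly greater than 1? No.
Verdict: Not stationary.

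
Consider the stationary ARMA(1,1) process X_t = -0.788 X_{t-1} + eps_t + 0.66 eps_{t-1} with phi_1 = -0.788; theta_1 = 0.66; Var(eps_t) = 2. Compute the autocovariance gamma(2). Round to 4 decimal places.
\gamma(2) = 0.2554

Multiply the model equation by X_{t-k} and take expectations. With theta_0 = psi_0 = 1 and psi_j the MA(infinity) weights, this gives
  gamma(k) - sum_i phi_i gamma(k-i) = c_k,
  c_k = sigma^2 * sum_{j=k..q} theta_j psi_{j-k}   (c_k = 0 for k > q),
using gamma(-m) = gamma(m).
psi-weights needed (psi_j = theta_j + sum_i phi_i psi_{j-i}):
  psi_1 = theta_1 + phi_1 = 0.66 + (-0.788) = -0.128
Right-hand sides:
  c_0 = sigma^2 (1 + theta_1 psi_1) = 2 * (1 + (0.66)(-0.128)) = 2 * 0.91552 = 1.83104
  c_1 = sigma^2 theta_1 = 2 * (0.66) = 1.32
  c_2 = 0
Equations for k = 0 and k = 1 (AR order 1):
  gamma(0) = phi_1 gamma(1) + c_0
  gamma(1) = phi_1 gamma(0) + c_1
Substituting the second into the first: gamma(0) (1 - phi_1^2) = c_0 + phi_1 c_1, so
  gamma(0) = (c_0 + phi_1 c_1) / (1 - phi_1^2) = (1.83104 + (-0.788)(1.32)) / (1 - (-0.788)^2) = 0.79088 / 0.379056 = 2.086446.
  gamma(1) = phi_1 gamma(0) + c_1 = (-0.788)(2.086446) + (1.32) = -0.32412.
For k = 2 (> q): gamma(2) = phi_1 gamma(1) = (-0.788)(-0.32412) = 0.255406.
Therefore gamma(2) = 0.2554 (to 4 decimal places).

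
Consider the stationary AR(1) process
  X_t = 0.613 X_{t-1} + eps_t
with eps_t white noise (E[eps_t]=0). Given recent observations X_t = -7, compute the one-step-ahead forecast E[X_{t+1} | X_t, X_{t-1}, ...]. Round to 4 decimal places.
E[X_{t+1} \mid \mathcal F_t] = -4.2910

For an AR(p) model X_t = c + sum_i phi_i X_{t-i} + eps_t, the
one-step-ahead conditional mean is
  E[X_{t+1} | X_t, ...] = c + sum_i phi_i X_{t+1-i}.
Substitute known values:
  E[X_{t+1} | ...] = (0.613) * (-7)
                   = -4.2910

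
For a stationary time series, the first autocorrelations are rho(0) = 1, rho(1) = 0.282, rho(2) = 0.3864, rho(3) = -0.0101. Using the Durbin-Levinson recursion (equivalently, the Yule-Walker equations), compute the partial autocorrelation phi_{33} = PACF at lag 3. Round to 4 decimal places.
\phi_{33} = -0.2160

The PACF at lag k is phi_{kk}, the last component of the solution
to the Yule-Walker system G_k phi = r_k where
  (G_k)_{ij} = rho(|i - j|), (r_k)_i = rho(i), i,j = 1..k.
Equivalently, Durbin-Levinson gives phi_{kk} iteratively:
  phi_{11} = rho(1)
  phi_{kk} = [rho(k) - sum_{j=1..k-1} phi_{k-1,j} rho(k-j)]
            / [1 - sum_{j=1..k-1} phi_{k-1,j} rho(j)],
  phi_{k,j} = phi_{k-1,j} - phi_{kk} phi_{k-1,k-j},  j = 1..k-1.
Step k = 1:
  phi_11 = rho(1) = 0.282.
Step k = 2:
  phi_22 = [rho(2) - phi_11 rho(1)] / [1 - phi_11 rho(1)] = [0.3864 - (0.282)(0.282)] / [1 - (0.282)(0.282)]
         = 0.306876 / 0.920476 = 0.333388.
  Update: phi_21 = phi_11 - phi_22 phi_11 = 0.282 - (0.333388)(0.282) = 0.187984.
Step k = 3:
  phi_33 = [rho(3) - phi_21 rho(2) - phi_22 rho(1)] / [1 - phi_21 rho(1) - phi_22 rho(2)]
    numerator   = -0.0101 - (0.187984)(0.3864) - (0.333388)(0.282) = -0.17675272
    denominator = 1 - (0.187984)(0.282) - (0.333388)(0.3864) = 0.81816711
  phi_33 = -0.17675272 / 0.81816711 = -0.216.
Therefore phi_{33} = -0.2160.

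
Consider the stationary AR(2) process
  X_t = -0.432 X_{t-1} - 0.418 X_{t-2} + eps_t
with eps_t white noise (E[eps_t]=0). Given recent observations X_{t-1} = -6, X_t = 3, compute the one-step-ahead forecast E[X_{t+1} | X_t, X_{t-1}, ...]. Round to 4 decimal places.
E[X_{t+1} \mid \mathcal F_t] = 1.2120

For an AR(p) model X_t = c + sum_i phi_i X_{t-i} + eps_t, the
one-step-ahead conditional mean is
  E[X_{t+1} | X_t, ...] = c + sum_i phi_i X_{t+1-i}.
Substitute known values:
  E[X_{t+1} | ...] = (-0.432) * (3) + (-0.418) * (-6)
                   = 1.2120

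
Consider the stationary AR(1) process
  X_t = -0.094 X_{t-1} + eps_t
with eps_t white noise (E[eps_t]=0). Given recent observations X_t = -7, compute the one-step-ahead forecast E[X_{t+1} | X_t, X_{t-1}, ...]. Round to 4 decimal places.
E[X_{t+1} \mid \mathcal F_t] = 0.6580

For an AR(p) model X_t = c + sum_i phi_i X_{t-i} + eps_t, the
one-step-ahead conditional mean is
  E[X_{t+1} | X_t, ...] = c + sum_i phi_i X_{t+1-i}.
Substitute known values:
  E[X_{t+1} | ...] = (-0.094) * (-7)
                   = 0.6580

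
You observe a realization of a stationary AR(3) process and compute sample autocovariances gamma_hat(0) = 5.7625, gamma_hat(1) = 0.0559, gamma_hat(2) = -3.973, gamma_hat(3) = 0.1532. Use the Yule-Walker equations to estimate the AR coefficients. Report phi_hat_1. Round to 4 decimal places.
\hat\phi_{1} = 0.0750

The Yule-Walker equations for an AR(p) process read, in matrix form,
  Gamma_p phi = r_p,   with   (Gamma_p)_{ij} = gamma(|i - j|),
                       (r_p)_i = gamma(i),   i,j = 1..p.
Substitute the sample gammas (Toeplitz matrix and right-hand side of size 3):
  Gamma_p = [[5.7625, 0.0559, -3.973], [0.0559, 5.7625, 0.0559], [-3.973, 0.0559, 5.7625]]
  r_p     = [0.0559, -3.973, 0.1532]
Written out (R1..R3):
  (R1) 5.7625 phi_1 + 0.0559 phi_2 - 3.973 phi_3 = 0.0559
  (R2) 0.0559 phi_1 + 5.7625 phi_2 + 0.0559 phi_3 = -3.973
  (R3) -3.973 phi_1 + 0.0559 phi_2 + 5.7625 phi_3 = 0.1532
Gaussian elimination:
  R2 <- R2 - (0.0559/5.7625) R1 = R2 - (0.009701) R1:  5.761958 phi_2 + 0.094441 phi_3 = -3.973542
  R3 <- R3 - (-3.973/5.7625) R1 = R3 - (-0.689458) R1:  0.094441 phi_2 + 3.023285 phi_3 = 0.191741
  R3 <- R3 - (0.094441/5.761958) R2 = R3 - (0.01639) R2:  3.021737 phi_3 = 0.256869
Back-substitution:
  phi_hat_3 = 0.256869 / 3.021737 = 0.085007
  phi_hat_2 = (-3.973542 - (0.094441)(0.085007)) / 5.761958 = -0.69101
  phi_hat_1 = (0.0559 - (0.0559)(-0.69101) - (-3.973)(0.085007)) / 5.7625 = 0.075013
So phi_hat = [0.0750, -0.6910, 0.0850].
Therefore phi_hat_1 = 0.0750.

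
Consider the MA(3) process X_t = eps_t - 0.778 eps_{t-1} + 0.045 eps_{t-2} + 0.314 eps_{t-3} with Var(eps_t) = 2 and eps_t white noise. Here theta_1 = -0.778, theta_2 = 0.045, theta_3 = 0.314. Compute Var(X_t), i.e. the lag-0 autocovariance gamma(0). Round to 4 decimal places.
\gamma(0) = 3.4118

For an MA(q) process X_t = eps_t + sum_i theta_i eps_{t-i} with
Var(eps_t) = sigma^2, the variance is
  gamma(0) = sigma^2 * (1 + sum_i theta_i^2).
  sum_i theta_i^2 = (-0.778)^2 + (0.045)^2 + (0.314)^2 = 0.605284 + 0.002025 + 0.098596 = 0.705905.
  gamma(0) = 2 * (1 + 0.705905) = 2 * 1.705905 = 3.41181, which rounds to 3.4118.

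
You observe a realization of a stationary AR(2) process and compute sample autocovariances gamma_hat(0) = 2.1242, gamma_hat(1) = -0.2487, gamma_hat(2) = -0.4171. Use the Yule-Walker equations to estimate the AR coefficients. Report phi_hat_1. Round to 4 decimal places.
\hat\phi_{1} = -0.1420

The Yule-Walker equations for an AR(p) process read, in matrix form,
  Gamma_p phi = r_p,   with   (Gamma_p)_{ij} = gamma(|i - j|),
                       (r_p)_i = gamma(i),   i,j = 1..p.
Substitute the sample gammas (Toeplitz matrix and right-hand side of size 2):
  Gamma_p = [[2.1242, -0.2487], [-0.2487, 2.1242]]
  r_p     = [-0.2487, -0.4171]
Written out:
  2.1242 phi_1 - 0.2487 phi_2 = -0.2487
  -0.2487 phi_1 + 2.1242 phi_2 = -0.4171
Solve by Cramer's rule:
  det = gamma(0)^2 - gamma(1)^2 = (2.1242)^2 - (-0.2487)^2 = 4.51222564 - 0.06185169 = 4.45037395
  phi_hat_1 = [gamma(1) gamma(0) - gamma(1) gamma(2)] / det = [(-0.2487)(2.1242) - (-0.2487)(-0.4171)] / 4.45037395 = -0.63202131 / 4.45037395 = -0.142
  phi_hat_2 = [gamma(0) gamma(2) - gamma(1)^2] / det = [(2.1242)(-0.4171) - (-0.2487)^2] / 4.45037395 = -0.94785551 / 4.45037395 = -0.213
So phi_hat = [-0.1420, -0.2130].
Therefore phi_hat_1 = -0.1420.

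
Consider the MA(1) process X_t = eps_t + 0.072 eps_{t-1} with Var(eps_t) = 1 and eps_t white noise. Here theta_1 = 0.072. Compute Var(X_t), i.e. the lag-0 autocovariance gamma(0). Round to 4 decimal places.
\gamma(0) = 1.0052

For an MA(q) process X_t = eps_t + sum_i theta_i eps_{t-i} with
Var(eps_t) = sigma^2, the variance is
  gamma(0) = sigma^2 * (1 + sum_i theta_i^2).
  sum_i theta_i^2 = (0.072)^2 = 0.005184.
  gamma(0) = 1 * (1 + 0.005184) = 1 * 1.005184 = 1.005184, which rounds to 1.0052.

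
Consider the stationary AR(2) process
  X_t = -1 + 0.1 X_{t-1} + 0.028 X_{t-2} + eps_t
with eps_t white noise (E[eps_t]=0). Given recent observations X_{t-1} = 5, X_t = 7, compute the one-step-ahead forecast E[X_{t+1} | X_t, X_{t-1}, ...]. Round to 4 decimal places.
E[X_{t+1} \mid \mathcal F_t] = -0.1600

For an AR(p) model X_t = c + sum_i phi_i X_{t-i} + eps_t, the
one-step-ahead conditional mean is
  E[X_{t+1} | X_t, ...] = c + sum_i phi_i X_{t+1-i}.
Substitute known values:
  E[X_{t+1} | ...] = -1 + (0.1) * (7) + (0.028) * (5)
                   = -0.1600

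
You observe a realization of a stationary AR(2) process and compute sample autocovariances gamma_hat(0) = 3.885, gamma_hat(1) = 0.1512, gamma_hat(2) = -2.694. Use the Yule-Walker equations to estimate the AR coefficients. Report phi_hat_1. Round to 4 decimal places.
\hat\phi_{1} = 0.0660

The Yule-Walker equations for an AR(p) process read, in matrix form,
  Gamma_p phi = r_p,   with   (Gamma_p)_{ij} = gamma(|i - j|),
                       (r_p)_i = gamma(i),   i,j = 1..p.
Substitute the sample gammas (Toeplitz matrix and right-hand side of size 2):
  Gamma_p = [[3.885, 0.1512], [0.1512, 3.885]]
  r_p     = [0.1512, -2.694]
Written out:
  3.885 phi_1 + 0.1512 phi_2 = 0.1512
  0.1512 phi_1 + 3.885 phi_2 = -2.694
Solve by Cramer's rule:
  det = gamma(0)^2 - gamma(1)^2 = (3.885)^2 - (0.1512)^2 = 15.093225 - 0.02286144 = 15.07036356
  phi_hat_1 = [gamma(1) gamma(0) - gamma(1) gamma(2)] / det = [(0.1512)(3.885) - (0.1512)(-2.694)] / 15.07036356 = 0.9947448 / 15.07036356 = 0.066
  phi_hat_2 = [gamma(0) gamma(2) - gamma(1)^2] / det = [(3.885)(-2.694) - (0.1512)^2] / 15.07036356 = -10.48905144 / 15.07036356 = -0.696
So phi_hat = [0.0660, -0.6960].
Therefore phi_hat_1 = 0.0660.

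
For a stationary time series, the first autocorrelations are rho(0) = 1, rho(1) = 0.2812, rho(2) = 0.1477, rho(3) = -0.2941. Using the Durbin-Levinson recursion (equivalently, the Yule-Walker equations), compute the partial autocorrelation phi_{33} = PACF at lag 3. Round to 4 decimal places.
\phi_{33} = -0.3860

The PACF at lag k is phi_{kk}, the last component of the solution
to the Yule-Walker system G_k phi = r_k where
  (G_k)_{ij} = rho(|i - j|), (r_k)_i = rho(i), i,j = 1..k.
Equivalently, Durbin-Levinson gives phi_{kk} iteratively:
  phi_{11} = rho(1)
  phi_{kk} = [rho(k) - sum_{j=1..k-1} phi_{k-1,j} rho(k-j)]
            / [1 - sum_{j=1..k-1} phi_{k-1,j} rho(j)],
  phi_{k,j} = phi_{k-1,j} - phi_{kk} phi_{k-1,k-j},  j = 1..k-1.
Step k = 1:
  phi_11 = rho(1) = 0.2812.
Step k = 2:
  phi_22 = [rho(2) - phi_11 rho(1)] / [1 - phi_11 rho(1)] = [0.1477 - (0.2812)(0.2812)] / [1 - (0.2812)(0.2812)]
         = 0.06862656 / 0.92092656 = 0.074519.
  Update: phi_21 = phi_11 - phi_22 phi_11 = 0.2812 - (0.074519)(0.2812) = 0.260245.
Step k = 3:
  phi_33 = [rho(3) - phi_21 rho(2) - phi_22 rho(1)] / [1 - phi_21 rho(1) - phi_22 rho(2)]
    numerator   = -0.2941 - (0.260245)(0.1477) - (0.074519)(0.2812) = -0.35349298
    denominator = 1 - (0.260245)(0.2812) - (0.074519)(0.1477) = 0.91581257
  phi_33 = -0.35349298 / 0.91581257 = -0.386.
Therefore phi_{33} = -0.3860.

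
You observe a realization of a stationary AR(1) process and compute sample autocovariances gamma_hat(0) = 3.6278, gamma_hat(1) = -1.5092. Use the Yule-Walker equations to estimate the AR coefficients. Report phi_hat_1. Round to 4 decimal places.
\hat\phi_{1} = -0.4160

The Yule-Walker equations for an AR(p) process read, in matrix form,
  Gamma_p phi = r_p,   with   (Gamma_p)_{ij} = gamma(|i - j|),
                       (r_p)_i = gamma(i),   i,j = 1..p.
Substitute the sample gammas (Toeplitz matrix and right-hand side of size 1):
  Gamma_p = [[3.6278]]
  r_p     = [-1.5092]
With p = 1 this is the single equation gamma(0) phi_1 = gamma(1):
  phi_hat_1 = gamma(1) / gamma(0) = -1.5092 / 3.6278 = -0.4160.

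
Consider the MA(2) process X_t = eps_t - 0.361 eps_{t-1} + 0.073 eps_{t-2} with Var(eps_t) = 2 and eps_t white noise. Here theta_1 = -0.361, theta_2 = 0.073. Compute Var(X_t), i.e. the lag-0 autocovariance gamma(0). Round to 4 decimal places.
\gamma(0) = 2.2713

For an MA(q) process X_t = eps_t + sum_i theta_i eps_{t-i} with
Var(eps_t) = sigma^2, the variance is
  gamma(0) = sigma^2 * (1 + sum_i theta_i^2).
  sum_i theta_i^2 = (-0.361)^2 + (0.073)^2 = 0.130321 + 0.005329 = 0.13565.
  gamma(0) = 2 * (1 + 0.13565) = 2 * 1.13565 = 2.2713.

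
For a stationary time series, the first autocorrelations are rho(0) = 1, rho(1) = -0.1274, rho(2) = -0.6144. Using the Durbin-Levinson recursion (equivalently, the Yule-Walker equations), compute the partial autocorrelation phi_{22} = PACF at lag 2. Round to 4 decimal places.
\phi_{22} = -0.6410

The PACF at lag k is phi_{kk}, the last component of the solution
to the Yule-Walker system G_k phi = r_k where
  (G_k)_{ij} = rho(|i - j|), (r_k)_i = rho(i), i,j = 1..k.
Equivalently, Durbin-Levinson gives phi_{kk} iteratively:
  phi_{11} = rho(1)
  phi_{kk} = [rho(k) - sum_{j=1..k-1} phi_{k-1,j} rho(k-j)]
            / [1 - sum_{j=1..k-1} phi_{k-1,j} rho(j)],
  phi_{k,j} = phi_{k-1,j} - phi_{kk} phi_{k-1,k-j},  j = 1..k-1.
Step k = 1:
  phi_11 = rho(1) = -0.1274.
Step k = 2:
  phi_22 = [rho(2) - phi_11 rho(1)] / [1 - phi_11 rho(1)] = [-0.6144 - (-0.1274)(-0.1274)] / [1 - (-0.1274)(-0.1274)]
         = -0.63063076 / 0.98376924 = -0.641.
Therefore phi_{22} = -0.6410.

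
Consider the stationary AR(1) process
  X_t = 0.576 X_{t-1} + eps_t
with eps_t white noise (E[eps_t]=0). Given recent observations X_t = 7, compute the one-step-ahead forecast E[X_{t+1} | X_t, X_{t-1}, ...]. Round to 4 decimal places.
E[X_{t+1} \mid \mathcal F_t] = 4.0320

For an AR(p) model X_t = c + sum_i phi_i X_{t-i} + eps_t, the
one-step-ahead conditional mean is
  E[X_{t+1} | X_t, ...] = c + sum_i phi_i X_{t+1-i}.
Substitute known values:
  E[X_{t+1} | ...] = (0.576) * (7)
                   = 4.0320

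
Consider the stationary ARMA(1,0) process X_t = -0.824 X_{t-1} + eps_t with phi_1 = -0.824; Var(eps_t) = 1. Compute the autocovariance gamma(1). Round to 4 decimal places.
\gamma(1) = -2.5668

Multiply the model equation by X_{t-k} and take expectations. With theta_0 = psi_0 = 1 and psi_j the MA(infinity) weights, this gives
  gamma(k) - sum_i phi_i gamma(k-i) = c_k,
  c_k = sigma^2 * sum_{j=k..q} theta_j psi_{j-k}   (c_k = 0 for k > q),
using gamma(-m) = gamma(m).
Pure AR (q = 0): c_0 = sigma^2 = 1, c_k = 0 for k >= 1.
Equations for k = 0 and k = 1 (AR order 1):
  gamma(0) = phi_1 gamma(1) + c_0
  gamma(1) = phi_1 gamma(0) + c_1
Substituting the second into the first: gamma(0) (1 - phi_1^2) = c_0 + phi_1 c_1, so
  gamma(0) = c_0 / (1 - phi_1^2) = 1 / (1 - (-0.824)^2) = 1 / 0.321024 = 3.115032.
  gamma(1) = phi_1 gamma(0) = (-0.824)(3.115032) = -2.566786.
Therefore gamma(1) = -2.5668 (to 4 decimal places).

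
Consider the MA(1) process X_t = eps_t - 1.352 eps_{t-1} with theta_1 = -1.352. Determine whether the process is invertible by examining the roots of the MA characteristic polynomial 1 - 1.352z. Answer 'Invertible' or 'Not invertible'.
\text{Not invertible}

The MA(q) characteristic polynomial is P(z) = 1 - 1.352z.
Invertibility requires all roots to lie outside the unit circle, i.e. |z| > 1 for every root.
This is linear in z: 1 + (-1.352) z = 0  =>  z = -1/(-1.352) = 0.739645,  |z| = 0.739645.
Moduli of all roots: 0.7396.
All moduli strictly greater than 1? No.
Verdict: Not invertible.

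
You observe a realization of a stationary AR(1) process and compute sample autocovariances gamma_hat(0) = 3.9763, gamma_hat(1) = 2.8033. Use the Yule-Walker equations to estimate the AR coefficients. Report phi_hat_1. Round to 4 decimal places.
\hat\phi_{1} = 0.7050

The Yule-Walker equations for an AR(p) process read, in matrix form,
  Gamma_p phi = r_p,   with   (Gamma_p)_{ij} = gamma(|i - j|),
                       (r_p)_i = gamma(i),   i,j = 1..p.
Substitute the sample gammas (Toeplitz matrix and right-hand side of size 1):
  Gamma_p = [[3.9763]]
  r_p     = [2.8033]
With p = 1 this is the single equation gamma(0) phi_1 = gamma(1):
  phi_hat_1 = gamma(1) / gamma(0) = 2.8033 / 3.9763 = 0.7050.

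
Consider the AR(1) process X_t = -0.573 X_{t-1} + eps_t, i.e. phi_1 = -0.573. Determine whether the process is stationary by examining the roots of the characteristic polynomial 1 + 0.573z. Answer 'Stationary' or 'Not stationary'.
\text{Stationary}

The AR(p) characteristic polynomial is P(z) = 1 + 0.573z.
Stationarity requires all roots to lie outside the unit circle, i.e. |z| > 1 for every root.
This is linear in z: 1 + (0.573) z = 0  =>  z = -1/(0.573) = -1.745201,  |z| = 1.745201.
Moduli of all roots: 1.7452.
All moduli strictly greater than 1? Yes.
Verdict: Stationary.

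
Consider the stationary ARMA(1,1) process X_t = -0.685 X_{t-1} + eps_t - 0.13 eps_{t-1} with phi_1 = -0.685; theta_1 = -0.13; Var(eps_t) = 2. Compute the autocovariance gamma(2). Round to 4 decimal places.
\gamma(2) = 2.2909

Multiply the model equation by X_{t-k} and take expectations. With theta_0 = psi_0 = 1 and psi_j the MA(infinity) weights, this gives
  gamma(k) - sum_i phi_i gamma(k-i) = c_k,
  c_k = sigma^2 * sum_{j=k..q} theta_j psi_{j-k}   (c_k = 0 for k > q),
using gamma(-m) = gamma(m).
psi-weights needed (psi_j = theta_j + sum_i phi_i psi_{j-i}):
  psi_1 = theta_1 + phi_1 = -0.13 + (-0.685) = -0.815
Right-hand sides:
  c_0 = sigma^2 (1 + theta_1 psi_1) = 2 * (1 + (-0.13)(-0.815)) = 2 * 1.10595 = 2.2119
  c_1 = sigma^2 theta_1 = 2 * (-0.13) = -0.26
  c_2 = 0
Equations for k = 0 and k = 1 (AR order 1):
  gamma(0) = phi_1 gamma(1) + c_0
  gamma(1) = phi_1 gamma(0) + c_1
Substituting the second into the first: gamma(0) (1 - phi_1^2) = c_0 + phi_1 c_1, so
  gamma(0) = (c_0 + phi_1 c_1) / (1 - phi_1^2) = (2.2119 + (-0.685)(-0.26)) / (1 - (-0.685)^2) = 2.39 / 0.530775 = 4.50285.
  gamma(1) = phi_1 gamma(0) + c_1 = (-0.685)(4.50285) + (-0.26) = -3.344452.
For k = 2 (> q): gamma(2) = phi_1 gamma(1) = (-0.685)(-3.344452) = 2.29095.
Therefore gamma(2) = 2.2909 (to 4 decimal places).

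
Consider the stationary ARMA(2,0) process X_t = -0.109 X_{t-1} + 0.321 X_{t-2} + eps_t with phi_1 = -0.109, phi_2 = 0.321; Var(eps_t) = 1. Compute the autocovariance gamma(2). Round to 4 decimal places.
\gamma(2) = 0.3874

Multiply the model equation by X_{t-k} and take expectations. With theta_0 = psi_0 = 1 and psi_j the MA(infinity) weights, this gives
  gamma(k) - sum_i phi_i gamma(k-i) = c_k,
  c_k = sigma^2 * sum_{j=k..q} theta_j psi_{j-k}   (c_k = 0 for k > q),
using gamma(-m) = gamma(m).
Pure AR (q = 0): c_0 = sigma^2 = 1, c_k = 0 for k >= 1.
Equations for k = 0, 1, 2 (AR order 2, c_2 = 0):
  (E0) gamma(0) = phi_1 gamma(1) + phi_2 gamma(2) + c_0
  (E1) gamma(1) = phi_1 gamma(0) + phi_2 gamma(1) + c_1
  (E2) gamma(2) = phi_1 gamma(1) + phi_2 gamma(0)
From (E1): gamma(1) = A gamma(0) + B with
  A = phi_1 / (1 - phi_2) = -0.109 / 0.679 = -0.16053,   B = c_1 / (1 - phi_2) = 0 / 0.679 = 0.
Insert (E2) into (E0): gamma(0) (1 - phi_2^2) = phi_1 (1 + phi_2) gamma(1) + c_0.
  phi_1 (1 + phi_2) = (-0.109)(1.321) = -0.143989,   1 - phi_2^2 = 0.896959.
Replace gamma(1) by A gamma(0) + B and collect gamma(0):
  gamma(0) [0.896959 - (-0.143989)(-0.16053)] = c_0 = 1
  gamma(0) * 0.873844 = 1
  gamma(0) = 1 / 0.873844 = 1.144368.
  gamma(1) = A gamma(0) = (-0.16053)(1.144368) = -0.183706.
  gamma(2) = phi_1 gamma(1) + phi_2 gamma(0) = (-0.109)(-0.183706) + (0.321)(1.144368) = 0.387366.
Therefore gamma(2) = 0.3874 (to 4 decimal places).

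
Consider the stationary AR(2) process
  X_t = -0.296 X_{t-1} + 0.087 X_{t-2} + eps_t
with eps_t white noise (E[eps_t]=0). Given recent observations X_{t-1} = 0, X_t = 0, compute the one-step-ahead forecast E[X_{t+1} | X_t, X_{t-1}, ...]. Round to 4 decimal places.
E[X_{t+1} \mid \mathcal F_t] = 0.0000

For an AR(p) model X_t = c + sum_i phi_i X_{t-i} + eps_t, the
one-step-ahead conditional mean is
  E[X_{t+1} | X_t, ...] = c + sum_i phi_i X_{t+1-i}.
Substitute known values:
  E[X_{t+1} | ...] = (-0.296) * (0) + (0.087) * (0)
                   = 0.0000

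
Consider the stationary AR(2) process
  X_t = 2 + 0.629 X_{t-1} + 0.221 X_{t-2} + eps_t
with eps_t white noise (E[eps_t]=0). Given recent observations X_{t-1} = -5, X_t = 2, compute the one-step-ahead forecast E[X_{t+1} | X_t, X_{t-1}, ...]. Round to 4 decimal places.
E[X_{t+1} \mid \mathcal F_t] = 2.1530

For an AR(p) model X_t = c + sum_i phi_i X_{t-i} + eps_t, the
one-step-ahead conditional mean is
  E[X_{t+1} | X_t, ...] = c + sum_i phi_i X_{t+1-i}.
Substitute known values:
  E[X_{t+1} | ...] = 2 + (0.629) * (2) + (0.221) * (-5)
                   = 2.1530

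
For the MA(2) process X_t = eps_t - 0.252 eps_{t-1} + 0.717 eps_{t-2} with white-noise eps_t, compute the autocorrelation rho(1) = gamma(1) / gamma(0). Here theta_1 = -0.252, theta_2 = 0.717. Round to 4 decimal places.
\rho(1) = -0.2743

For an MA(q) process with theta_0 = 1, the autocovariance is
  gamma(k) = sigma^2 * sum_{i=0..q-k} theta_i * theta_{i+k},
and rho(k) = gamma(k) / gamma(0). Sigma^2 cancels.
  numerator   = (1)*(-0.252) + (-0.252)*(0.717) = -0.432684.
  denominator = (1)^2 + (-0.252)^2 + (0.717)^2 = 1.577593.
  rho(1) = -0.432684 / 1.577593 = -0.2743.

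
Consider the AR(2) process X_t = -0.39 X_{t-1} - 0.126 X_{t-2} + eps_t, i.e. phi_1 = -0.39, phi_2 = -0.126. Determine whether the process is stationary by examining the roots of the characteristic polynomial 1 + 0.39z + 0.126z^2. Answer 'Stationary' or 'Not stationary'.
\text{Stationary}

The AR(p) characteristic polynomial is P(z) = 1 + 0.39z + 0.126z^2.
Stationarity requires all roots to lie outside the unit circle, i.e. |z| > 1 for every root.
Set 1 + (0.39) z + (0.126) z^2 = 0, i.e. a z^2 + b z + c = 0 with a = 0.126, b = 0.39, c = 1.
Discriminant D = b^2 - 4ac = (0.39)^2 - 4*(0.126)*1 = 0.1521 - (0.504) = -0.3519.
D < 0, so the roots are the complex-conjugate pair z = (-b +/- i sqrt(-D)) / (2a) = -1.5476 +/- 2.354i.
For a conjugate pair |z|^2 = z * conj(z) = (product of roots) = c/a = 1/(0.126) = 7.936508, so |z| = sqrt(7.936508) = 2.8172 for both roots.
Moduli of all roots: 2.8172, 2.8172.
All moduli strictly greater than 1? Yes.
Verdict: Stationary.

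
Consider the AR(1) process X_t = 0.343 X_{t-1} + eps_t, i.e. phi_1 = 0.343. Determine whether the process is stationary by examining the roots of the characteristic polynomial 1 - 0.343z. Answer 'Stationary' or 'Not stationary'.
\text{Stationary}

The AR(p) characteristic polynomial is P(z) = 1 - 0.343z.
Stationarity requires all roots to lie outside the unit circle, i.e. |z| > 1 for every root.
This is linear in z: 1 + (-0.343) z = 0  =>  z = -1/(-0.343) = 2.915452,  |z| = 2.915452.
Moduli of all roots: 2.9155.
All moduli strictly greater than 1? Yes.
Verdict: Stationary.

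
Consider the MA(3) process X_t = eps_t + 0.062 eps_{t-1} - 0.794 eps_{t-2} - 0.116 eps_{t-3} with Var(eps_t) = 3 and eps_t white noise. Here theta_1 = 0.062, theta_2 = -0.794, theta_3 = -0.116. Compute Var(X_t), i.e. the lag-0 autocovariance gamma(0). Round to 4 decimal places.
\gamma(0) = 4.9432

For an MA(q) process X_t = eps_t + sum_i theta_i eps_{t-i} with
Var(eps_t) = sigma^2, the variance is
  gamma(0) = sigma^2 * (1 + sum_i theta_i^2).
  sum_i theta_i^2 = (0.062)^2 + (-0.794)^2 + (-0.116)^2 = 0.003844 + 0.630436 + 0.013456 = 0.647736.
  gamma(0) = 3 * (1 + 0.647736) = 3 * 1.647736 = 4.943208, which rounds to 4.9432.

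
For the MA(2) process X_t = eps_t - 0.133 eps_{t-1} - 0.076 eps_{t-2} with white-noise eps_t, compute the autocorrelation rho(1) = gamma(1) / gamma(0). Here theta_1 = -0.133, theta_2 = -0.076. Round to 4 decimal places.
\rho(1) = -0.1201

For an MA(q) process with theta_0 = 1, the autocovariance is
  gamma(k) = sigma^2 * sum_{i=0..q-k} theta_i * theta_{i+k},
and rho(k) = gamma(k) / gamma(0). Sigma^2 cancels.
  numerator   = (1)*(-0.133) + (-0.133)*(-0.076) = -0.122892.
  denominator = (1)^2 + (-0.133)^2 + (-0.076)^2 = 1.023465.
  rho(1) = -0.122892 / 1.023465 = -0.1201.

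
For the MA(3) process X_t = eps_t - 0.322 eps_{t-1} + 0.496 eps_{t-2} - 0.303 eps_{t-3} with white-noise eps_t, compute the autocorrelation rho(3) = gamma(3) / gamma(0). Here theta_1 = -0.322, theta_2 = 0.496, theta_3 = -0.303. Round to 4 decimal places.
\rho(3) = -0.2102

For an MA(q) process with theta_0 = 1, the autocovariance is
  gamma(k) = sigma^2 * sum_{i=0..q-k} theta_i * theta_{i+k},
and rho(k) = gamma(k) / gamma(0). Sigma^2 cancels.
  numerator   = (1)*(-0.303) = -0.303.
  denominator = (1)^2 + (-0.322)^2 + (0.496)^2 + (-0.303)^2 = 1.441509.
  rho(3) = -0.303 / 1.441509 = -0.2102.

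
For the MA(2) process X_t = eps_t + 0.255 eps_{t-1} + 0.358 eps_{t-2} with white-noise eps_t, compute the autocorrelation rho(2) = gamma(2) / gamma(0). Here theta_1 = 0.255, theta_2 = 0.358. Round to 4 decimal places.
\rho(2) = 0.3000

For an MA(q) process with theta_0 = 1, the autocovariance is
  gamma(k) = sigma^2 * sum_{i=0..q-k} theta_i * theta_{i+k},
and rho(k) = gamma(k) / gamma(0). Sigma^2 cancels.
  numerator   = (1)*(0.358) = 0.358.
  denominator = (1)^2 + (0.255)^2 + (0.358)^2 = 1.193189.
  rho(2) = 0.358 / 1.193189 = 0.3000.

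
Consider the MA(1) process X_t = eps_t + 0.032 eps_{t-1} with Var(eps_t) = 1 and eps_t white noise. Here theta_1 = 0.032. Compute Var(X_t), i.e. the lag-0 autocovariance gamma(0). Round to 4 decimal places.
\gamma(0) = 1.0010

For an MA(q) process X_t = eps_t + sum_i theta_i eps_{t-i} with
Var(eps_t) = sigma^2, the variance is
  gamma(0) = sigma^2 * (1 + sum_i theta_i^2).
  sum_i theta_i^2 = (0.032)^2 = 0.001024.
  gamma(0) = 1 * (1 + 0.001024) = 1 * 1.001024 = 1.001024, which rounds to 1.0010.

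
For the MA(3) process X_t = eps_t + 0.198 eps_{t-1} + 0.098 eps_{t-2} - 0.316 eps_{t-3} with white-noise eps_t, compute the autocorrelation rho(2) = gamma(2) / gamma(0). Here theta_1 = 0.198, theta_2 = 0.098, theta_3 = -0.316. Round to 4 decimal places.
\rho(2) = 0.0308

For an MA(q) process with theta_0 = 1, the autocovariance is
  gamma(k) = sigma^2 * sum_{i=0..q-k} theta_i * theta_{i+k},
and rho(k) = gamma(k) / gamma(0). Sigma^2 cancels.
  numerator   = (1)*(0.098) + (0.198)*(-0.316) = 0.035432.
  denominator = (1)^2 + (0.198)^2 + (0.098)^2 + (-0.316)^2 = 1.148664.
  rho(2) = 0.035432 / 1.148664 = 0.0308.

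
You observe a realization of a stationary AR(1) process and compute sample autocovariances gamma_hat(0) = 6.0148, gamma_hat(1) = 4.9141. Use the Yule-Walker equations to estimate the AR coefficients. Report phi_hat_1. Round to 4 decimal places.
\hat\phi_{1} = 0.8170

The Yule-Walker equations for an AR(p) process read, in matrix form,
  Gamma_p phi = r_p,   with   (Gamma_p)_{ij} = gamma(|i - j|),
                       (r_p)_i = gamma(i),   i,j = 1..p.
Substitute the sample gammas (Toeplitz matrix and right-hand side of size 1):
  Gamma_p = [[6.0148]]
  r_p     = [4.9141]
With p = 1 this is the single equation gamma(0) phi_1 = gamma(1):
  phi_hat_1 = gamma(1) / gamma(0) = 4.9141 / 6.0148 = 0.8170.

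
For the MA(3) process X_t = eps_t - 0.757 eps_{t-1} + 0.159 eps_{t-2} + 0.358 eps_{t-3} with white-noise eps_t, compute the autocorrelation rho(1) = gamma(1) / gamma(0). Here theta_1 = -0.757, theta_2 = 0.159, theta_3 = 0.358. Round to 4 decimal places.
\rho(1) = -0.4752

For an MA(q) process with theta_0 = 1, the autocovariance is
  gamma(k) = sigma^2 * sum_{i=0..q-k} theta_i * theta_{i+k},
and rho(k) = gamma(k) / gamma(0). Sigma^2 cancels.
  numerator   = (1)*(-0.757) + (-0.757)*(0.159) + (0.159)*(0.358) = -0.820441.
  denominator = (1)^2 + (-0.757)^2 + (0.159)^2 + (0.358)^2 = 1.726494.
  rho(1) = -0.820441 / 1.726494 = -0.4752.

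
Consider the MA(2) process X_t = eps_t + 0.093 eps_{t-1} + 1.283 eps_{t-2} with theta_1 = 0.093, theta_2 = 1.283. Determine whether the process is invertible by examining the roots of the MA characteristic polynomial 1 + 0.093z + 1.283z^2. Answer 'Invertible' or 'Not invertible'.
\text{Not invertible}

The MA(q) characteristic polynomial is P(z) = 1 + 0.093z + 1.283z^2.
Invertibility requires all roots to lie outside the unit circle, i.e. |z| > 1 for every root.
Set 1 + (0.093) z + (1.283) z^2 = 0, i.e. a z^2 + b z + c = 0 with a = 1.283, b = 0.093, c = 1.
Discriminant D = b^2 - 4ac = (0.093)^2 - 4*(1.283)*1 = 0.008649 - (5.132) = -5.123351.
D < 0, so the roots are the complex-conjugate pair z = (-b +/- i sqrt(-D)) / (2a) = -0.0362 +/- 0.8821i.
For a conjugate pair |z|^2 = z * conj(z) = (product of roots) = c/a = 1/(1.283) = 0.779423, so |z| = sqrt(0.779423) = 0.8828 for both roots.
Moduli of all roots: 0.8828, 0.8828.
All moduli strictly greater than 1? No.
Verdict: Not invertible.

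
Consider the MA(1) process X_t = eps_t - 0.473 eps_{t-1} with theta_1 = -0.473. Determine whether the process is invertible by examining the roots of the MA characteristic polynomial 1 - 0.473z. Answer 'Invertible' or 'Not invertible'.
\text{Invertible}

The MA(q) characteristic polynomial is P(z) = 1 - 0.473z.
Invertibility requires all roots to lie outside the unit circle, i.e. |z| > 1 for every root.
This is linear in z: 1 + (-0.473) z = 0  =>  z = -1/(-0.473) = 2.114165,  |z| = 2.114165.
Moduli of all roots: 2.1142.
All moduli strictly greater than 1? Yes.
Verdict: Invertible.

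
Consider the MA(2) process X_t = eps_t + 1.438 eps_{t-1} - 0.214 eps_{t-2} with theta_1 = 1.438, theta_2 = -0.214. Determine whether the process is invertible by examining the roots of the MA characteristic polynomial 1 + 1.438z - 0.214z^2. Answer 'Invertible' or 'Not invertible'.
\text{Not invertible}

The MA(q) characteristic polynomial is P(z) = 1 + 1.438z - 0.214z^2.
Invertibility requires all roots to lie outside the unit circle, i.e. |z| > 1 for every root.
Set 1 + (1.438) z + (-0.214) z^2 = 0, i.e. a z^2 + b z + c = 0 with a = -0.214, b = 1.438, c = 1.
Discriminant D = b^2 - 4ac = (1.438)^2 - 4*(-0.214)*1 = 2.067844 - (-0.856) = 2.923844.
D >= 0, so the roots are real: z = (-b +/- sqrt(D)) / (2a) = (-1.438 +/- 1.709925) / (-0.428).
  z_1 = (-1.438 + 1.709925) / (-0.428) = -0.6353,   |z_1| = 0.6353.
  z_2 = (-1.438 - 1.709925) / (-0.428) = 7.355,   |z_2| = 7.355.
Moduli of all roots: 0.6353, 7.3550.
All moduli strictly greater than 1? No.
Verdict: Not invertible.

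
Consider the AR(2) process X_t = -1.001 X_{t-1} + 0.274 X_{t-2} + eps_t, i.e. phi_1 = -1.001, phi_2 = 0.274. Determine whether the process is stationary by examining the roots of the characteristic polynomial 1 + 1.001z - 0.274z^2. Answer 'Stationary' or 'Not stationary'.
\text{Not stationary}

The AR(p) characteristic polynomial is P(z) = 1 + 1.001z - 0.274z^2.
Stationarity requires all roots to lie outside the unit circle, i.e. |z| > 1 for every root.
Set 1 + (1.001) z + (-0.274) z^2 = 0, i.e. a z^2 + b z + c = 0 with a = -0.274, b = 1.001, c = 1.
Discriminant D = b^2 - 4ac = (1.001)^2 - 4*(-0.274)*1 = 1.002001 - (-1.096) = 2.098001.
D >= 0, so the roots are real: z = (-b +/- sqrt(D)) / (2a) = (-1.001 +/- 1.448448) / (-0.548).
  z_1 = (-1.001 + 1.448448) / (-0.548) = -0.8165,   |z_1| = 0.8165.
  z_2 = (-1.001 - 1.448448) / (-0.548) = 4.4698,   |z_2| = 4.4698.
Moduli of all roots: 0.8165, 4.4698.
All moduli strictly greater than 1? No.
Verdict: Not stationary.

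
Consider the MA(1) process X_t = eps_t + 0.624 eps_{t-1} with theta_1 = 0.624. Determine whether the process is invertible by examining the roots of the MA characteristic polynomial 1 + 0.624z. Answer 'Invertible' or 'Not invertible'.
\text{Invertible}

The MA(q) characteristic polynomial is P(z) = 1 + 0.624z.
Invertibility requires all roots to lie outside the unit circle, i.e. |z| > 1 for every root.
This is linear in z: 1 + (0.624) z = 0  =>  z = -1/(0.624) = -1.602564,  |z| = 1.602564.
Moduli of all roots: 1.6026.
All moduli strictly greater than 1? Yes.
Verdict: Invertible.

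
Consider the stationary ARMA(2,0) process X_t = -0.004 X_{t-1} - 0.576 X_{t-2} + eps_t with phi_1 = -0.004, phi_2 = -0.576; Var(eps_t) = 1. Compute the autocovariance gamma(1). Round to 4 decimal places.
\gamma(1) = -0.0038

Multiply the model equation by X_{t-k} and take expectations. With theta_0 = psi_0 = 1 and psi_j the MA(infinity) weights, this gives
  gamma(k) - sum_i phi_i gamma(k-i) = c_k,
  c_k = sigma^2 * sum_{j=k..q} theta_j psi_{j-k}   (c_k = 0 for k > q),
using gamma(-m) = gamma(m).
Pure AR (q = 0): c_0 = sigma^2 = 1, c_k = 0 for k >= 1.
Equations for k = 0, 1, 2 (AR order 2, c_2 = 0):
  (E0) gamma(0) = phi_1 gamma(1) + phi_2 gamma(2) + c_0
  (E1) gamma(1) = phi_1 gamma(0) + phi_2 gamma(1) + c_1
  (E2) gamma(2) = phi_1 gamma(1) + phi_2 gamma(0)
From (E1): gamma(1) = A gamma(0) + B with
  A = phi_1 / (1 - phi_2) = -0.004 / 1.576 = -0.002538,   B = c_1 / (1 - phi_2) = 0 / 1.576 = 0.
Insert (E2) into (E0): gamma(0) (1 - phi_2^2) = phi_1 (1 + phi_2) gamma(1) + c_0.
  phi_1 (1 + phi_2) = (-0.004)(0.424) = -0.001696,   1 - phi_2^2 = 0.668224.
Replace gamma(1) by A gamma(0) + B and collect gamma(0):
  gamma(0) [0.668224 - (-0.001696)(-0.002538)] = c_0 = 1
  gamma(0) * 0.66822 = 1
  gamma(0) = 1 / 0.66822 = 1.496514.
  gamma(1) = A gamma(0) = (-0.002538)(1.496514) = -0.003798.
Therefore gamma(1) = -0.0038 (to 4 decimal places).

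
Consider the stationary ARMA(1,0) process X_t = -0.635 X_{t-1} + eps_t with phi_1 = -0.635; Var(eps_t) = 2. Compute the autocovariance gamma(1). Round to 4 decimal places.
\gamma(1) = -2.1281

Multiply the model equation by X_{t-k} and take expectations. With theta_0 = psi_0 = 1 and psi_j the MA(infinity) weights, this gives
  gamma(k) - sum_i phi_i gamma(k-i) = c_k,
  c_k = sigma^2 * sum_{j=k..q} theta_j psi_{j-k}   (c_k = 0 for k > q),
using gamma(-m) = gamma(m).
Pure AR (q = 0): c_0 = sigma^2 = 2, c_k = 0 for k >= 1.
Equations for k = 0 and k = 1 (AR order 1):
  gamma(0) = phi_1 gamma(1) + c_0
  gamma(1) = phi_1 gamma(0) + c_1
Substituting the second into the first: gamma(0) (1 - phi_1^2) = c_0 + phi_1 c_1, so
  gamma(0) = c_0 / (1 - phi_1^2) = 2 / (1 - (-0.635)^2) = 2 / 0.596775 = 3.351347.
  gamma(1) = phi_1 gamma(0) = (-0.635)(3.351347) = -2.128105.
Therefore gamma(1) = -2.1281 (to 4 decimal places).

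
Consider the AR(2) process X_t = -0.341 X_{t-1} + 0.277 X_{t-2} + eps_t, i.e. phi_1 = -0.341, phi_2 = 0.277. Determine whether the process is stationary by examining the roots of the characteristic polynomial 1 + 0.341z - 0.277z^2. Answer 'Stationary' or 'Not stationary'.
\text{Stationary}

The AR(p) characteristic polynomial is P(z) = 1 + 0.341z - 0.277z^2.
Stationarity requires all roots to lie outside the unit circle, i.e. |z| > 1 for every root.
Set 1 + (0.341) z + (-0.277) z^2 = 0, i.e. a z^2 + b z + c = 0 with a = -0.277, b = 0.341, c = 1.
Discriminant D = b^2 - 4ac = (0.341)^2 - 4*(-0.277)*1 = 0.116281 - (-1.108) = 1.224281.
D >= 0, so the roots are real: z = (-b +/- sqrt(D)) / (2a) = (-0.341 +/- 1.106472) / (-0.554).
  z_1 = (-0.341 + 1.106472) / (-0.554) = -1.3817,   |z_1| = 1.3817.
  z_2 = (-0.341 - 1.106472) / (-0.554) = 2.6128,   |z_2| = 2.6128.
Moduli of all roots: 1.3817, 2.6128.
All moduli strictly greater than 1? Yes.
Verdict: Stationary.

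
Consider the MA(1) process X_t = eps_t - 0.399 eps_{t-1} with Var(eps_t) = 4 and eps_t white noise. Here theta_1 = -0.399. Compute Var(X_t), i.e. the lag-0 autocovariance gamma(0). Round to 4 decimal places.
\gamma(0) = 4.6368

For an MA(q) process X_t = eps_t + sum_i theta_i eps_{t-i} with
Var(eps_t) = sigma^2, the variance is
  gamma(0) = sigma^2 * (1 + sum_i theta_i^2).
  sum_i theta_i^2 = (-0.399)^2 = 0.159201.
  gamma(0) = 4 * (1 + 0.159201) = 4 * 1.159201 = 4.636804, which rounds to 4.6368.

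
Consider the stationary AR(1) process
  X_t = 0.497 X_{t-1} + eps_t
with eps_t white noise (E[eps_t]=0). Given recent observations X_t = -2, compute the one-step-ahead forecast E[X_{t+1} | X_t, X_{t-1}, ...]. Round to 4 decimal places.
E[X_{t+1} \mid \mathcal F_t] = -0.9940

For an AR(p) model X_t = c + sum_i phi_i X_{t-i} + eps_t, the
one-step-ahead conditional mean is
  E[X_{t+1} | X_t, ...] = c + sum_i phi_i X_{t+1-i}.
Substitute known values:
  E[X_{t+1} | ...] = (0.497) * (-2)
                   = -0.9940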